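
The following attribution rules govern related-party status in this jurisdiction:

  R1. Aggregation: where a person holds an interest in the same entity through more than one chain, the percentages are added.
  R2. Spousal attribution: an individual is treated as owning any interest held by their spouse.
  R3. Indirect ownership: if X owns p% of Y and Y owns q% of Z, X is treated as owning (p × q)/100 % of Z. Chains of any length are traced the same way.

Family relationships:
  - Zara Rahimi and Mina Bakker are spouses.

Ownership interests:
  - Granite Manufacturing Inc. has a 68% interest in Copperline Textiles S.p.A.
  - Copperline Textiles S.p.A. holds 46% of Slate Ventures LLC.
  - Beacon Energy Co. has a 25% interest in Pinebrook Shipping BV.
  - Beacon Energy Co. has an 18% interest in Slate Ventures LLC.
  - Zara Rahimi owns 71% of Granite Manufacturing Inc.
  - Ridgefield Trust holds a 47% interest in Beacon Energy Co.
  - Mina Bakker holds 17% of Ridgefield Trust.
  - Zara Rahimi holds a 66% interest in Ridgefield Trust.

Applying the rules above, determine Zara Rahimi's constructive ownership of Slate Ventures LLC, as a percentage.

29.2306%

By spousal attribution (R2), Zara Rahimi is treated as also owning Mina Bakker's interest in Ridgefield Trust, giving 66% + 17% = 83%.
Chain via Ridgefield Trust → Beacon Energy Co. (R3): 83% × 47% × 18% = 7.0218% of Slate Ventures LLC.
Chain via Granite Manufacturing Inc. → Copperline Textiles S.p.A. (R3): 71% × 68% × 46% = 22.2088% of Slate Ventures LLC.
Aggregating (R1): 7.0218% + 22.2088% = 29.2306%.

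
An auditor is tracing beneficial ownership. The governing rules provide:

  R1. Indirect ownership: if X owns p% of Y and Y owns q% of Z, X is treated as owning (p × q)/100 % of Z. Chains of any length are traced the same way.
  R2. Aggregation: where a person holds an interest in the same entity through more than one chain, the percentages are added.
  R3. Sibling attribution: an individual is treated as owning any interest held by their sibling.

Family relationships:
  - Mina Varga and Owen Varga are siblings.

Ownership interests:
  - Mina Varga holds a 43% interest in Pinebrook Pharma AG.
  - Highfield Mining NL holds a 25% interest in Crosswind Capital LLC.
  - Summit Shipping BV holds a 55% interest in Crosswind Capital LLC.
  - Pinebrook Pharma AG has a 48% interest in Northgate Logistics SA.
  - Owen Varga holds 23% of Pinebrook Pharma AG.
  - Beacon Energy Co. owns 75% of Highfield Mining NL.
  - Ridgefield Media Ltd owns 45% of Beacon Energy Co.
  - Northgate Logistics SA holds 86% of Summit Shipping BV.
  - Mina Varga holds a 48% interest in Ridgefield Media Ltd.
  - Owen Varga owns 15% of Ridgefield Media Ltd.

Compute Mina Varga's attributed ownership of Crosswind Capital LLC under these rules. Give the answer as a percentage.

By sibling attribution (R3), Mina Varga is treated as also owning Owen Varga's interest in Pinebrook Pharma AG, giving 43% + 23% = 66%.
By sibling attribution (R3), Mina Varga is treated as also owning Owen Varga's interest in Ridgefield Media Ltd, giving 48% + 15% = 63%.
Chain via Pinebrook Pharma AG → Northgate Logistics SA → Summit Shipping BV (R1): 66% × 48% × 86% × 55% = 14.98464% of Crosswind Capital LLC.
Chain via Ridgefield Media Ltd → Beacon Energy Co. → Highfield Mining NL (R1): 63% × 45% × 75% × 25% = 5.315625% of Crosswind Capital LLC.
Aggregating (R2): 14.98464% + 5.315625% = 20.300265%.

20.300265%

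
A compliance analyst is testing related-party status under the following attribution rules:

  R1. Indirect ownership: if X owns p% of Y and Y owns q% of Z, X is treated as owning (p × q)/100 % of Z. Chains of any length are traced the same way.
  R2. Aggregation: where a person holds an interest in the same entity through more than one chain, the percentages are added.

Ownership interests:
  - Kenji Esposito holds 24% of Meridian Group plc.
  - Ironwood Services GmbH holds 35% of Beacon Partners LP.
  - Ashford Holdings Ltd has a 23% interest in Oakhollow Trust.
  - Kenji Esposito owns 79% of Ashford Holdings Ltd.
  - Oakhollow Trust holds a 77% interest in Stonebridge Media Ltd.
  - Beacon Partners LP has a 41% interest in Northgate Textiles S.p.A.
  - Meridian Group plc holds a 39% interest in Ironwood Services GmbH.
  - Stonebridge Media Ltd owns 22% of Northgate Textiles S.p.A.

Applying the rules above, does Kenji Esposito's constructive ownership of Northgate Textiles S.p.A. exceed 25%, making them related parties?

No

Chain via Ashford Holdings Ltd → Oakhollow Trust → Stonebridge Media Ltd (R1): 79% × 23% × 77% × 22% = 3.077998% of Northgate Textiles S.p.A.
Chain via Meridian Group plc → Ironwood Services GmbH → Beacon Partners LP (R1): 24% × 39% × 35% × 41% = 1.34316% of Northgate Textiles S.p.A.
Aggregating (R2): 3.077998% + 1.34316% = 4.421158%.
4.421158% does not exceed the 25% threshold, so Kenji is not a related party to Northgate Textiles S.p.A.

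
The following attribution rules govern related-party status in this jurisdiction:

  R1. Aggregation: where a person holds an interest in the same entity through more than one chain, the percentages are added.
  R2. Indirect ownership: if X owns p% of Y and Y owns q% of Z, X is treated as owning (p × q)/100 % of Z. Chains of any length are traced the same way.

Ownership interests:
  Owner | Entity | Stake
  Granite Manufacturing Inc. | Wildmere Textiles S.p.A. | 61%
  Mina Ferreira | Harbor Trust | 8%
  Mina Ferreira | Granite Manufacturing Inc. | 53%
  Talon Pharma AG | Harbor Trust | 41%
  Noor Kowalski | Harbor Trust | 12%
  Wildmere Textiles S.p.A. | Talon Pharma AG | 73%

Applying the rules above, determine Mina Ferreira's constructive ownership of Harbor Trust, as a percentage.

17.676369%

Chain via Granite Manufacturing Inc. → Wildmere Textiles S.p.A. → Talon Pharma AG (R2): 53% × 61% × 73% × 41% = 9.676369% of Harbor Trust.
Direct interest in Harbor Trust: 8%.
Aggregating (R1): 9.676369% + 8% = 17.676369%.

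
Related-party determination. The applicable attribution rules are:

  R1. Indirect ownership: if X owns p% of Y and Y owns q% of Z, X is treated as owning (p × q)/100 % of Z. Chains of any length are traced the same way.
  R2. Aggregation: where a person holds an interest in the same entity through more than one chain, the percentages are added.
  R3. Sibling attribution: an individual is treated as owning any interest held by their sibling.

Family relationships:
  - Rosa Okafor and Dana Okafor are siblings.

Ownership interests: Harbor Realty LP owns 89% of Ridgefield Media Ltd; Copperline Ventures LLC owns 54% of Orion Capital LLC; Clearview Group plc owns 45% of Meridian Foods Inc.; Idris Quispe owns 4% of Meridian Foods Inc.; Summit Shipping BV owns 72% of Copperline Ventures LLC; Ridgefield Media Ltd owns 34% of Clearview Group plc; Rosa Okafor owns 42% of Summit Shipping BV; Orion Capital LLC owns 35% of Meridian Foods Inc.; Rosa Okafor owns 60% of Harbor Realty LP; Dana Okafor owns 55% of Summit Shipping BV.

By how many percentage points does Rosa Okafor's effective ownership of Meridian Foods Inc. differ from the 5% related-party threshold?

16.36996

By sibling attribution (R3), Rosa Okafor is treated as also owning Dana Okafor's interest in Summit Shipping BV, giving 42% + 55% = 97%.
Chain via Summit Shipping BV → Copperline Ventures LLC → Orion Capital LLC (R1): 97% × 72% × 54% × 35% = 13.19976% of Meridian Foods Inc.
Chain via Harbor Realty LP → Ridgefield Media Ltd → Clearview Group plc (R1): 60% × 89% × 34% × 45% = 8.1702% of Meridian Foods Inc.
Aggregating (R2): 13.19976% + 8.1702% = 21.36996%.
21.36996% exceeds the 5% threshold by 16.36996 percentage points.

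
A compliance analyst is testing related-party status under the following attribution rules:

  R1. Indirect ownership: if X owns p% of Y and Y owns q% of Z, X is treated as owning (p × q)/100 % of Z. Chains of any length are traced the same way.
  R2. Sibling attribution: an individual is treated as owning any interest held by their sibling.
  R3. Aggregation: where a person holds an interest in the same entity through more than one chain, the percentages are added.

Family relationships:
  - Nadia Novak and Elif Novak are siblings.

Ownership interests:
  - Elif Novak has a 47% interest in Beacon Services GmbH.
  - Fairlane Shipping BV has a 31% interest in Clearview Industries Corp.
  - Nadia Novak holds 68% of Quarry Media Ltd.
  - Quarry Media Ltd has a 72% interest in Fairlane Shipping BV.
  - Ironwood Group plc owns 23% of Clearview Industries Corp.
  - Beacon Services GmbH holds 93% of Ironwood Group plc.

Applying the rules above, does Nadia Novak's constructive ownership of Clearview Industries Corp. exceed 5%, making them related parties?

By sibling attribution (R2), Nadia Novak is treated as owning Elif Novak's 47% interest in Beacon Services GmbH.
Chain via Quarry Media Ltd → Fairlane Shipping BV (R1): 68% × 72% × 31% = 15.1776% of Clearview Industries Corp.
Chain via Beacon Services GmbH → Ironwood Group plc (R1): 47% × 93% × 23% = 10.0533% of Clearview Industries Corp.
Aggregating (R3): 15.1776% + 10.0533% = 25.2309%.
25.2309% exceeds the 5% threshold, so Nadia is a related party to Clearview Industries Corp.

Yes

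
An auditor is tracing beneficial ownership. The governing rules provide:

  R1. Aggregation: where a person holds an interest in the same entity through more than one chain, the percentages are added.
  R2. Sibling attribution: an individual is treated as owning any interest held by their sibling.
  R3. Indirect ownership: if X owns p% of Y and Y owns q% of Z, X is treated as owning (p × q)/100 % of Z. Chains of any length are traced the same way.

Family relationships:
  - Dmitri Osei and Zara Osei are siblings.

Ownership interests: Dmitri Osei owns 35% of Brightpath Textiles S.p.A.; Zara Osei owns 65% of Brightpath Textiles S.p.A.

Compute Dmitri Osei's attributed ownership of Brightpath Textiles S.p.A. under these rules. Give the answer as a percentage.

100%

By sibling attribution (R2), Dmitri Osei is treated as also owning Zara Osei's interest in Brightpath Textiles S.p.A, giving 35% + 65% = 100%.
Direct interest in Brightpath Textiles S.p.A: 100%.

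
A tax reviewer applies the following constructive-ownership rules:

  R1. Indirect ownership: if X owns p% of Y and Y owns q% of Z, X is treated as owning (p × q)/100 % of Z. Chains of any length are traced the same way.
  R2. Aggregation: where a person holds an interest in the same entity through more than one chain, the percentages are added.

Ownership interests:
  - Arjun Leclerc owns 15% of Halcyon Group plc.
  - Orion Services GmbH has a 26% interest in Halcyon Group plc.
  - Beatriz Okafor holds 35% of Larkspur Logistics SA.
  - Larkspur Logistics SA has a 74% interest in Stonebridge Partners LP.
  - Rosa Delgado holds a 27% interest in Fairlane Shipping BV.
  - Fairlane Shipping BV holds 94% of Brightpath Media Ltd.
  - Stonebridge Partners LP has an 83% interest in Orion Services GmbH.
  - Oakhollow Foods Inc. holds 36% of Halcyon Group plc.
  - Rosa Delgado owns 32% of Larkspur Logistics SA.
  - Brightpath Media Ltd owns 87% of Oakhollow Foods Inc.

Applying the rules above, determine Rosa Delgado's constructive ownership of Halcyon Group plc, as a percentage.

Chain via Larkspur Logistics SA → Stonebridge Partners LP → Orion Services GmbH (R1): 32% × 74% × 83% × 26% = 5.110144% of Halcyon Group plc.
Chain via Fairlane Shipping BV → Brightpath Media Ltd → Oakhollow Foods Inc. (R1): 27% × 94% × 87% × 36% = 7.949016% of Halcyon Group plc.
Aggregating (R2): 5.110144% + 7.949016% = 13.05916%.

13.05916%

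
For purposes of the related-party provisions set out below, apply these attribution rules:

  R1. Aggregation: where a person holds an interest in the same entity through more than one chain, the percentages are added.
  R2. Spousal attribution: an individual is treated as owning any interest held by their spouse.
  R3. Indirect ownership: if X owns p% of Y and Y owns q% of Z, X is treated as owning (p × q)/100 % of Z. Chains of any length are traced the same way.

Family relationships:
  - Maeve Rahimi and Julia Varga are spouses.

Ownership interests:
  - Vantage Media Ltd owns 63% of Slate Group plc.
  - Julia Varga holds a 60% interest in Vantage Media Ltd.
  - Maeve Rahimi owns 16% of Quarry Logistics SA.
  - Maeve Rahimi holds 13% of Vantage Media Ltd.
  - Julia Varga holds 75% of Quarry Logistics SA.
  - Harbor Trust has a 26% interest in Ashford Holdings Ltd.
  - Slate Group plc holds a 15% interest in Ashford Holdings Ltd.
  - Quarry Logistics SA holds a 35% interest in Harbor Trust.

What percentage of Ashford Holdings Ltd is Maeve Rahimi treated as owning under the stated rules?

By spousal attribution (R2), Maeve Rahimi is treated as also owning Julia Varga's interest in Quarry Logistics SA, giving 16% + 75% = 91%.
By spousal attribution (R2), Maeve Rahimi is treated as also owning Julia Varga's interest in Vantage Media Ltd, giving 13% + 60% = 73%.
Chain via Quarry Logistics SA → Harbor Trust (R3): 91% × 35% × 26% = 8.281% of Ashford Holdings Ltd.
Chain via Vantage Media Ltd → Slate Group plc (R3): 73% × 63% × 15% = 6.8985% of Ashford Holdings Ltd.
Aggregating (R1): 8.281% + 6.8985% = 15.1795%.

15.1795%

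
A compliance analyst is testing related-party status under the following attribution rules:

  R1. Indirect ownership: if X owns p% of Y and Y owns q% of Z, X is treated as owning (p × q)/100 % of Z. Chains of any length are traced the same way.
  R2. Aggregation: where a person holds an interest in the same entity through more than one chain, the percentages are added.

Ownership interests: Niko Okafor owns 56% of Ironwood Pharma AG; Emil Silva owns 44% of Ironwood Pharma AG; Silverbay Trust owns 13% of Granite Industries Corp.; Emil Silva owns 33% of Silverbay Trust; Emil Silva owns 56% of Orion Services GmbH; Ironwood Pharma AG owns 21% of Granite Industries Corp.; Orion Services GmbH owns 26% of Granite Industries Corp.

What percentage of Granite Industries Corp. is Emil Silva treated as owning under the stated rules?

28.09%

Chain via Silverbay Trust (R1): 33% × 13% = 4.29% of Granite Industries Corp.
Chain via Orion Services GmbH (R1): 56% × 26% = 14.56% of Granite Industries Corp.
Chain via Ironwood Pharma AG (R1): 44% × 21% = 9.24% of Granite Industries Corp.
Aggregating (R2): 4.29% + 14.56% + 9.24% = 28.09%.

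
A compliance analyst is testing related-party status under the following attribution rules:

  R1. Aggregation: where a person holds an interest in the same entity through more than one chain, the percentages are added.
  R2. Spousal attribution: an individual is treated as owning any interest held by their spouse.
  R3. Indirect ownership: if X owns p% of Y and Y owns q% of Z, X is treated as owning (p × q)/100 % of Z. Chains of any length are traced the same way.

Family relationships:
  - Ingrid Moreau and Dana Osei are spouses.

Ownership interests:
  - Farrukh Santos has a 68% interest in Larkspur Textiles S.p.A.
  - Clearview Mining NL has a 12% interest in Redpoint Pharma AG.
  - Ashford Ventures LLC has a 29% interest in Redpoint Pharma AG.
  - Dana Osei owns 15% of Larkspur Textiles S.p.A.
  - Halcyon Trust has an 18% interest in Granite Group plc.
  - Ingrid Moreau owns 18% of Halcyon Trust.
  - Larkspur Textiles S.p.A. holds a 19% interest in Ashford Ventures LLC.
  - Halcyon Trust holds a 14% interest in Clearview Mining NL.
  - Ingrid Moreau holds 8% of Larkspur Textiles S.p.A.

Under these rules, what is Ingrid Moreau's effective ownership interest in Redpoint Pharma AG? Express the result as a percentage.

By spousal attribution (R2), Ingrid Moreau is treated as also owning Dana Osei's interest in Larkspur Textiles S.p.A, giving 8% + 15% = 23%.
Chain via Halcyon Trust → Clearview Mining NL (R3): 18% × 14% × 12% = 0.3024% of Redpoint Pharma AG.
Chain via Larkspur Textiles S.p.A. → Ashford Ventures LLC (R3): 23% × 19% × 29% = 1.2673% of Redpoint Pharma AG.
Aggregating (R1): 0.3024% + 1.2673% = 1.5697%.

1.5697%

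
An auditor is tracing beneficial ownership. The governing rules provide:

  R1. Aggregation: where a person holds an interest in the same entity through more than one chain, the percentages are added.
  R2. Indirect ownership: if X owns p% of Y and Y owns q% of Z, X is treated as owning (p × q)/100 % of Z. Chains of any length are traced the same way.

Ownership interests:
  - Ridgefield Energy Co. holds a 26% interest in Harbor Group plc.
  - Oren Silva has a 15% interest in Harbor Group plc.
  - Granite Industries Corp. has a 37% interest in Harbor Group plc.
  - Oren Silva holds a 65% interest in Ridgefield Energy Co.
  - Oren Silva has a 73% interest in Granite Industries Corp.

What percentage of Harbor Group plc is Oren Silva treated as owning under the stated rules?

58.91%

Chain via Granite Industries Corp. (R2): 73% × 37% = 27.01% of Harbor Group plc.
Chain via Ridgefield Energy Co. (R2): 65% × 26% = 16.9% of Harbor Group plc.
Direct interest in Harbor Group plc: 15%.
Aggregating (R1): 27.01% + 16.9% + 15% = 58.91%.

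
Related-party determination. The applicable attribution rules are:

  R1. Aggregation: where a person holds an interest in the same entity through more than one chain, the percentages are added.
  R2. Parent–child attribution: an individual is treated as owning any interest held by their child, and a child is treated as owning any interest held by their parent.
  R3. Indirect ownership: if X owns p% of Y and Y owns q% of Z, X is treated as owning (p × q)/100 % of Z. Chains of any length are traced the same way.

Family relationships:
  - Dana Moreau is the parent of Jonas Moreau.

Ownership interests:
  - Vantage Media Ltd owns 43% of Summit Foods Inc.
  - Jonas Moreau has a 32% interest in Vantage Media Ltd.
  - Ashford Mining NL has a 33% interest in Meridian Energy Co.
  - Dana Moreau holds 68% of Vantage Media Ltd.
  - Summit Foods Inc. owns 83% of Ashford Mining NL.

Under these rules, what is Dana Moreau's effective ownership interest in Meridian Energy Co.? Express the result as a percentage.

11.7777%

By parent–child attribution (R2), Dana Moreau is treated as also owning Jonas Moreau's interest in Vantage Media Ltd, giving 68% + 32% = 100%.
Chain via Vantage Media Ltd → Summit Foods Inc. → Ashford Mining NL (R3): 100% × 43% × 83% × 33% = 11.7777% of Meridian Energy Co.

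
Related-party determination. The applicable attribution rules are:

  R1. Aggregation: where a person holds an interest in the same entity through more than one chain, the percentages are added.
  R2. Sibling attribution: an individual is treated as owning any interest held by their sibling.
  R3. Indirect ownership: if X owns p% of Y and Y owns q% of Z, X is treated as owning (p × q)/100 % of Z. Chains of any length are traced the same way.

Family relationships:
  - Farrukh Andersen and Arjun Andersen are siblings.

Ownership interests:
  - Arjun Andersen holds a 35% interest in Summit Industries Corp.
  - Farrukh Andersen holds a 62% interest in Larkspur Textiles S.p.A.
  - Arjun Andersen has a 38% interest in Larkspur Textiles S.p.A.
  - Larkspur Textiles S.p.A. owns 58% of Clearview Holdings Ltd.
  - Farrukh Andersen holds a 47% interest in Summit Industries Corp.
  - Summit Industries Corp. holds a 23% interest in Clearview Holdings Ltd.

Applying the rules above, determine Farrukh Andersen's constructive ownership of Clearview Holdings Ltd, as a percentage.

76.86%

By sibling attribution (R2), Farrukh Andersen is treated as also owning Arjun Andersen's interest in Larkspur Textiles S.p.A, giving 62% + 38% = 100%.
By sibling attribution (R2), Farrukh Andersen is treated as also owning Arjun Andersen's interest in Summit Industries Corp, giving 47% + 35% = 82%.
Chain via Larkspur Textiles S.p.A. (R3): 100% × 58% = 58% of Clearview Holdings Ltd.
Chain via Summit Industries Corp. (R3): 82% × 23% = 18.86% of Clearview Holdings Ltd.
Aggregating (R1): 58% + 18.86% = 76.86%.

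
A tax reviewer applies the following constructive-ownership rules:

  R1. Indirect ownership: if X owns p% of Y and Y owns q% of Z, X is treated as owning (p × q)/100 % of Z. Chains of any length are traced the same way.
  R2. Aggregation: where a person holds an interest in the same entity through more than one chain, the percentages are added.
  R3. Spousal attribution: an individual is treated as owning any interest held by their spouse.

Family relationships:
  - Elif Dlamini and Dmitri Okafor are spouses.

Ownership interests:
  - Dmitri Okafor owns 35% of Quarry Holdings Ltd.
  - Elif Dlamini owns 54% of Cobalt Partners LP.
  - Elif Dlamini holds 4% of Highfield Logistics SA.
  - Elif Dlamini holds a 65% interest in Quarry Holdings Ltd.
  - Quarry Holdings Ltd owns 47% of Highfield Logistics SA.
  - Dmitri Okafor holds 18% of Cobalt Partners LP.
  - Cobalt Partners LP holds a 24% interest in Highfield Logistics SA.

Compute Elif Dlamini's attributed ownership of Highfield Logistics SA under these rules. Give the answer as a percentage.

68.28%

By spousal attribution (R3), Elif Dlamini is treated as also owning Dmitri Okafor's interest in Cobalt Partners LP, giving 54% + 18% = 72%.
By spousal attribution (R3), Elif Dlamini is treated as also owning Dmitri Okafor's interest in Quarry Holdings Ltd, giving 65% + 35% = 100%.
Chain via Cobalt Partners LP (R1): 72% × 24% = 17.28% of Highfield Logistics SA.
Chain via Quarry Holdings Ltd (R1): 100% × 47% = 47% of Highfield Logistics SA.
Direct interest in Highfield Logistics SA: 4%.
Aggregating (R2): 17.28% + 47% + 4% = 68.28%.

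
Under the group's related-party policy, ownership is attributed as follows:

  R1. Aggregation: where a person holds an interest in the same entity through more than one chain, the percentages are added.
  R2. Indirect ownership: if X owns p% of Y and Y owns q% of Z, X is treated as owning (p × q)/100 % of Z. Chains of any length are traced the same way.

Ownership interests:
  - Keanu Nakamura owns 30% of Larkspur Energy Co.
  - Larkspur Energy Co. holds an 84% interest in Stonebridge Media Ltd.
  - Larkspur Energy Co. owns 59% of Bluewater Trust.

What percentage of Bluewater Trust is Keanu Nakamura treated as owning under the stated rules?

17.7%

Chain via Larkspur Energy Co. (R2): 30% × 59% = 17.7% of Bluewater Trust.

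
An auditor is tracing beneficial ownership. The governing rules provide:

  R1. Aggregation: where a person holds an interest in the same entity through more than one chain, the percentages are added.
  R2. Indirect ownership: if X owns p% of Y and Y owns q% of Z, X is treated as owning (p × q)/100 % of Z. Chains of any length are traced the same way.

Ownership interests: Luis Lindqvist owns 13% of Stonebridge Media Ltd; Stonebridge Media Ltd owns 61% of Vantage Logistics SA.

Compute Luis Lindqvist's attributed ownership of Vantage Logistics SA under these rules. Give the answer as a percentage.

7.93%

Chain via Stonebridge Media Ltd (R2): 13% × 61% = 7.93% of Vantage Logistics SA.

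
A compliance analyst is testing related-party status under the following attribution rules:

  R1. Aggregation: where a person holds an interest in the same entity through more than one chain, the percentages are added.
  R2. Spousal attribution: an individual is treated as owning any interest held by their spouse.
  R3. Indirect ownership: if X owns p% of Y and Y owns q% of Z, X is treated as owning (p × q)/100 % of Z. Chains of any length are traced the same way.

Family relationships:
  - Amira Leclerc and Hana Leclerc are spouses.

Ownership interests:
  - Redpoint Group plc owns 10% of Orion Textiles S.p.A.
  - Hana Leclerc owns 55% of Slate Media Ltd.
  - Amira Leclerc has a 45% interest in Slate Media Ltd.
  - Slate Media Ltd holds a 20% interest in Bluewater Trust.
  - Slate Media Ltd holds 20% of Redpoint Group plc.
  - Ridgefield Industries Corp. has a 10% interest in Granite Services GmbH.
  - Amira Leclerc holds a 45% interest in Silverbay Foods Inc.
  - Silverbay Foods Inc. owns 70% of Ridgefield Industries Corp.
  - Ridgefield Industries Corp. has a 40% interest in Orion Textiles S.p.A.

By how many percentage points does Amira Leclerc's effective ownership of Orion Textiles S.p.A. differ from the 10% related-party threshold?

By spousal attribution (R2), Amira Leclerc is treated as also owning Hana Leclerc's interest in Slate Media Ltd, giving 45% + 55% = 100%.
Chain via Slate Media Ltd → Redpoint Group plc (R3): 100% × 20% × 10% = 2% of Orion Textiles S.p.A.
Chain via Silverbay Foods Inc. → Ridgefield Industries Corp. (R3): 45% × 70% × 40% = 12.6% of Orion Textiles S.p.A.
Aggregating (R1): 2% + 12.6% = 14.6%.
14.6% exceeds the 10% threshold by 4.6 percentage points.

4.6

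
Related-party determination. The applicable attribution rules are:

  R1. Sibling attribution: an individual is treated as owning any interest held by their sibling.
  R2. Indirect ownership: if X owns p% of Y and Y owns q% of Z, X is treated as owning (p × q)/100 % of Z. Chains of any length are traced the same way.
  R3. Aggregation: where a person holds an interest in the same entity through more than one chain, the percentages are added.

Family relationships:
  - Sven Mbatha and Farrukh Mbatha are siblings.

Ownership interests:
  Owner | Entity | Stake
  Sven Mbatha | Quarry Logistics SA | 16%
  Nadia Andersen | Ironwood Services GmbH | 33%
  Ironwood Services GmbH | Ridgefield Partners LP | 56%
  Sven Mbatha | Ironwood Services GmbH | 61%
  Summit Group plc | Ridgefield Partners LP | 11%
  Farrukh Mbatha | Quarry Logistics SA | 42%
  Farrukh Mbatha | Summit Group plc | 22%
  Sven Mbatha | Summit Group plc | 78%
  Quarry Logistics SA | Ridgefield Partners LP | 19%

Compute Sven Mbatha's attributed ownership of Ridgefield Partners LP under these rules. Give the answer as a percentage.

56.18%

By sibling attribution (R1), Sven Mbatha is treated as also owning Farrukh Mbatha's interest in Quarry Logistics SA, giving 16% + 42% = 58%.
By sibling attribution (R1), Sven Mbatha is treated as also owning Farrukh Mbatha's interest in Summit Group plc, giving 78% + 22% = 100%.
Chain via Quarry Logistics SA (R2): 58% × 19% = 11.02% of Ridgefield Partners LP.
Chain via Ironwood Services GmbH (R2): 61% × 56% = 34.16% of Ridgefield Partners LP.
Chain via Summit Group plc (R2): 100% × 11% = 11% of Ridgefield Partners LP.
Aggregating (R3): 11.02% + 34.16% + 11% = 56.18%.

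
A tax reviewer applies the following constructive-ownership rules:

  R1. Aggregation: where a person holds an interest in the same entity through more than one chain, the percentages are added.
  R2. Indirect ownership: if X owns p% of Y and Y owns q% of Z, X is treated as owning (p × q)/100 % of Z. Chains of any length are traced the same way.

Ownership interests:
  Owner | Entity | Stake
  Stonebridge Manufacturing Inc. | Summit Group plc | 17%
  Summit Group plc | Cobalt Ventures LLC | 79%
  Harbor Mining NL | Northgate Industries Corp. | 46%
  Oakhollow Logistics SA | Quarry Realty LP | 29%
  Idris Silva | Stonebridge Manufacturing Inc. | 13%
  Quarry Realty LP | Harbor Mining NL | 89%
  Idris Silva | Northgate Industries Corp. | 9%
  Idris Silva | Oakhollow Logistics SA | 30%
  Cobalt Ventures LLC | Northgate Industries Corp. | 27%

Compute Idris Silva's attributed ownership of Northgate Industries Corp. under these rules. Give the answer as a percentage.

13.033173%

Chain via Stonebridge Manufacturing Inc. → Summit Group plc → Cobalt Ventures LLC (R2): 13% × 17% × 79% × 27% = 0.471393% of Northgate Industries Corp.
Chain via Oakhollow Logistics SA → Quarry Realty LP → Harbor Mining NL (R2): 30% × 29% × 89% × 46% = 3.56178% of Northgate Industries Corp.
Direct interest in Northgate Industries Corp: 9%.
Aggregating (R1): 0.471393% + 3.56178% + 9% = 13.033173%.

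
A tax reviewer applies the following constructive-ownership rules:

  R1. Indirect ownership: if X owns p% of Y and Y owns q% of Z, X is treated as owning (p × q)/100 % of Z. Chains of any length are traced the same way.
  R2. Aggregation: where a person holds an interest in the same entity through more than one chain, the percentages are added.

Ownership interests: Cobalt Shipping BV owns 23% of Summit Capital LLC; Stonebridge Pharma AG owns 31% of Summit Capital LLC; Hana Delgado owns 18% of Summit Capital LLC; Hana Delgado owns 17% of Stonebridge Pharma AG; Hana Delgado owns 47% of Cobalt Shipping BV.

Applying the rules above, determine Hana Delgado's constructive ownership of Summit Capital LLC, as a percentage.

Chain via Cobalt Shipping BV (R1): 47% × 23% = 10.81% of Summit Capital LLC.
Chain via Stonebridge Pharma AG (R1): 17% × 31% = 5.27% of Summit Capital LLC.
Direct interest in Summit Capital LLC: 18%.
Aggregating (R2): 10.81% + 5.27% + 18% = 34.08%.

34.08%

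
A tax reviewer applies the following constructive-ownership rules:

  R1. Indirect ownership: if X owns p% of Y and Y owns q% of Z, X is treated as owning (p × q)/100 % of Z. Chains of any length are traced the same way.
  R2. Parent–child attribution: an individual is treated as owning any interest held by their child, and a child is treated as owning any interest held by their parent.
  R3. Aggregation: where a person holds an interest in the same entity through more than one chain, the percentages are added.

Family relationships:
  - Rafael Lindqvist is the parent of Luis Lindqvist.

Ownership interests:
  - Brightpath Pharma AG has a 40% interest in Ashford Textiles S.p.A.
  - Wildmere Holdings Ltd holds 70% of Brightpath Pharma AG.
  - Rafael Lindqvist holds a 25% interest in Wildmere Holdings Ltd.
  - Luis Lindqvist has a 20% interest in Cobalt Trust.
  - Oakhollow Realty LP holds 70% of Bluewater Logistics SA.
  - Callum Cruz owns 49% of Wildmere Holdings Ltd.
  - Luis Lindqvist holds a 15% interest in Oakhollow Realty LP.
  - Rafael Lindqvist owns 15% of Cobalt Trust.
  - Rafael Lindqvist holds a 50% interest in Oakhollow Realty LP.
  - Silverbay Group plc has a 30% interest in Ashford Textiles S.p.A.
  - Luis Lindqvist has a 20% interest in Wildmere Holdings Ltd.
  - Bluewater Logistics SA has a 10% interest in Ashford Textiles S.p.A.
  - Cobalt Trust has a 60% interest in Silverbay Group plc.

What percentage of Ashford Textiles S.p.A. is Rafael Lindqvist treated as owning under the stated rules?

23.45%

By parent–child attribution (R2), Rafael Lindqvist is treated as also owning Luis Lindqvist's interest in Cobalt Trust, giving 15% + 20% = 35%.
By parent–child attribution (R2), Rafael Lindqvist is treated as also owning Luis Lindqvist's interest in Wildmere Holdings Ltd, giving 25% + 20% = 45%.
By parent–child attribution (R2), Rafael Lindqvist is treated as also owning Luis Lindqvist's interest in Oakhollow Realty LP, giving 50% + 15% = 65%.
Chain via Cobalt Trust → Silverbay Group plc (R1): 35% × 60% × 30% = 6.3% of Ashford Textiles S.p.A.
Chain via Wildmere Holdings Ltd → Brightpath Pharma AG (R1): 45% × 70% × 40% = 12.6% of Ashford Textiles S.p.A.
Chain via Oakhollow Realty LP → Bluewater Logistics SA (R1): 65% × 70% × 10% = 4.55% of Ashford Textiles S.p.A.
Aggregating (R3): 6.3% + 12.6% + 4.55% = 23.45%.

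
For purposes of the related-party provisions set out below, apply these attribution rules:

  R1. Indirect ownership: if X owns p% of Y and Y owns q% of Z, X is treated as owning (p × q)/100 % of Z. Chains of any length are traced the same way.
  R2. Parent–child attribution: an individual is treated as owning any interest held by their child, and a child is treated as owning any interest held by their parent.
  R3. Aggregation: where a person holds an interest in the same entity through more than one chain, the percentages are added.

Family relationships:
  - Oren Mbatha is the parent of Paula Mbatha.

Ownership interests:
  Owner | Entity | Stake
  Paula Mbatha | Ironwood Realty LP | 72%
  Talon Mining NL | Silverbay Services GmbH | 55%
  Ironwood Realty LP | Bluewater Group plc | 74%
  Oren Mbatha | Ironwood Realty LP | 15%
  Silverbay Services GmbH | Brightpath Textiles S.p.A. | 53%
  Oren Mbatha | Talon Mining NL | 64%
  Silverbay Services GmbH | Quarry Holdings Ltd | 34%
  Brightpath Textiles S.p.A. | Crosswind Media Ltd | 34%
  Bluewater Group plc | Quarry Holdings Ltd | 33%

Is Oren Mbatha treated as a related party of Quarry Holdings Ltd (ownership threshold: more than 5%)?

Yes

By parent–child attribution (R2), Oren Mbatha is treated as also owning Paula Mbatha's interest in Ironwood Realty LP, giving 15% + 72% = 87%.
Chain via Ironwood Realty LP → Bluewater Group plc (R1): 87% × 74% × 33% = 21.2454% of Quarry Holdings Ltd.
Chain via Talon Mining NL → Silverbay Services GmbH (R1): 64% × 55% × 34% = 11.968% of Quarry Holdings Ltd.
Aggregating (R3): 21.2454% + 11.968% = 33.2134%.
33.2134% exceeds the 5% threshold, so Oren is a related party to Quarry Holdings Ltd.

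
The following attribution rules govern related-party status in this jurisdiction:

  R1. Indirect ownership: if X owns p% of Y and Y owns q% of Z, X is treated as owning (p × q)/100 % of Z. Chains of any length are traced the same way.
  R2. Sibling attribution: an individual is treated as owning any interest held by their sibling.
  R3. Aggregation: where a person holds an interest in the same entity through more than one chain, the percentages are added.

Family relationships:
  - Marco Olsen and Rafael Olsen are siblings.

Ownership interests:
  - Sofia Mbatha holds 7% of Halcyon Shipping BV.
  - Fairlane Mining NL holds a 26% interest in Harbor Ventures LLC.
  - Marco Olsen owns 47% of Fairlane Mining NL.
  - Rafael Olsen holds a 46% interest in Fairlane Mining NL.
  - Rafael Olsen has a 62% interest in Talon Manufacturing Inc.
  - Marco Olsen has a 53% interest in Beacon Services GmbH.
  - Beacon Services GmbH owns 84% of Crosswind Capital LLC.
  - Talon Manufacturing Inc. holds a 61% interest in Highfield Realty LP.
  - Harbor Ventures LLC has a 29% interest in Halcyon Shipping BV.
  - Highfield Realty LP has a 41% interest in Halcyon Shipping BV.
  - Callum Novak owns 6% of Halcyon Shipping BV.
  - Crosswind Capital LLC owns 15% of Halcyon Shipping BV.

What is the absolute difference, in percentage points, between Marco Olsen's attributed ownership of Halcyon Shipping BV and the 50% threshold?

20.8036

By sibling attribution (R2), Marco Olsen is treated as also owning Rafael Olsen's interest in Fairlane Mining NL, giving 47% + 46% = 93%.
By sibling attribution (R2), Marco Olsen is treated as owning Rafael Olsen's 62% interest in Talon Manufacturing Inc.
Chain via Beacon Services GmbH → Crosswind Capital LLC (R1): 53% × 84% × 15% = 6.678% of Halcyon Shipping BV.
Chain via Fairlane Mining NL → Harbor Ventures LLC (R1): 93% × 26% × 29% = 7.0122% of Halcyon Shipping BV.
Chain via Talon Manufacturing Inc. → Highfield Realty LP (R1): 62% × 61% × 41% = 15.5062% of Halcyon Shipping BV.
Aggregating (R3): 6.678% + 7.0122% + 15.5062% = 29.1964%.
29.1964% falls short of the 50% threshold by 20.8036 percentage points.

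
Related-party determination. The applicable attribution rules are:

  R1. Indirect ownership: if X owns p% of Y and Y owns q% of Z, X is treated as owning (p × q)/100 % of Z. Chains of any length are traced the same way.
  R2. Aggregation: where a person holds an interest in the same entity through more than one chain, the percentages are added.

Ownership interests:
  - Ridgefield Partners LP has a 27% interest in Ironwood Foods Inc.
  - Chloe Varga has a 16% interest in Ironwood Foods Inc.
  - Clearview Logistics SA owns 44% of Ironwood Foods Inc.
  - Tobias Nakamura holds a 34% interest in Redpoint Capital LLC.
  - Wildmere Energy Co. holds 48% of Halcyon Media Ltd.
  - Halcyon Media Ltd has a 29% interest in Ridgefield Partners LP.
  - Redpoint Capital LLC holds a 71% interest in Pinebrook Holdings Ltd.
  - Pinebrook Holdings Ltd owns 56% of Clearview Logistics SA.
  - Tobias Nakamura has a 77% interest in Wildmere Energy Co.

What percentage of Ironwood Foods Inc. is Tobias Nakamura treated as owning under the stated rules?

Chain via Wildmere Energy Co. → Halcyon Media Ltd → Ridgefield Partners LP (R1): 77% × 48% × 29% × 27% = 2.893968% of Ironwood Foods Inc.
Chain via Redpoint Capital LLC → Pinebrook Holdings Ltd → Clearview Logistics SA (R1): 34% × 71% × 56% × 44% = 5.948096% of Ironwood Foods Inc.
Aggregating (R2): 2.893968% + 5.948096% = 8.842064%.

8.842064%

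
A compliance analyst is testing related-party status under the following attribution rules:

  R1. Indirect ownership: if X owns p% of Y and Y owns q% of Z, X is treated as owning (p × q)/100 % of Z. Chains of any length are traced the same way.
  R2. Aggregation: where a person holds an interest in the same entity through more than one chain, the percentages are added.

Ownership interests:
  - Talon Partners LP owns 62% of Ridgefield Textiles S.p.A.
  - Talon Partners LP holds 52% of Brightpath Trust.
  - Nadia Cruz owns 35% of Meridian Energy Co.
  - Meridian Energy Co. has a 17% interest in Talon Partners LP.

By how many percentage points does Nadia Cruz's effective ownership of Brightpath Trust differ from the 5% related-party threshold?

1.906

Chain via Meridian Energy Co. → Talon Partners LP (R1): 35% × 17% × 52% = 3.094% of Brightpath Trust.
3.094% falls short of the 5% threshold by 1.906 percentage points.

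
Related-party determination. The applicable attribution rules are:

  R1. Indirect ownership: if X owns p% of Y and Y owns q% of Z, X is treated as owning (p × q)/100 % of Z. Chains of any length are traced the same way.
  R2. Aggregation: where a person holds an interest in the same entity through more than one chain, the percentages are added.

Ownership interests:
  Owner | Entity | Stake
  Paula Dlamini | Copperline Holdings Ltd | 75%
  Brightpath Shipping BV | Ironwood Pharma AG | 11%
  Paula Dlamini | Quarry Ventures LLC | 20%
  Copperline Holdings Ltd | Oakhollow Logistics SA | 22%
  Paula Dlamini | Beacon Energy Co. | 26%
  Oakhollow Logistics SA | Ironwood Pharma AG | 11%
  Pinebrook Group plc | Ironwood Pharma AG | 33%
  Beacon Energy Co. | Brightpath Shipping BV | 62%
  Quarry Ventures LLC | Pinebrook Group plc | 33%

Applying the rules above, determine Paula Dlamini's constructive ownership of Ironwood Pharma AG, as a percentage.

Chain via Copperline Holdings Ltd → Oakhollow Logistics SA (R1): 75% × 22% × 11% = 1.815% of Ironwood Pharma AG.
Chain via Quarry Ventures LLC → Pinebrook Group plc (R1): 20% × 33% × 33% = 2.178% of Ironwood Pharma AG.
Chain via Beacon Energy Co. → Brightpath Shipping BV (R1): 26% × 62% × 11% = 1.7732% of Ironwood Pharma AG.
Aggregating (R2): 1.815% + 2.178% + 1.7732% = 5.7662%.

5.7662%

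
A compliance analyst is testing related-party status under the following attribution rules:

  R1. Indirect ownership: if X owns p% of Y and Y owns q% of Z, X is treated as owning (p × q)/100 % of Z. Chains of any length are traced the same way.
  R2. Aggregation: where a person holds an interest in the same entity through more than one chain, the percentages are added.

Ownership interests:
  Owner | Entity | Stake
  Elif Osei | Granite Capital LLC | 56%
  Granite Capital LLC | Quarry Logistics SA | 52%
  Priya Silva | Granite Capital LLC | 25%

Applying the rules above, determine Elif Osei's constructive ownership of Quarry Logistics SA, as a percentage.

Chain via Granite Capital LLC (R1): 56% × 52% = 29.12% of Quarry Logistics SA.

29.12%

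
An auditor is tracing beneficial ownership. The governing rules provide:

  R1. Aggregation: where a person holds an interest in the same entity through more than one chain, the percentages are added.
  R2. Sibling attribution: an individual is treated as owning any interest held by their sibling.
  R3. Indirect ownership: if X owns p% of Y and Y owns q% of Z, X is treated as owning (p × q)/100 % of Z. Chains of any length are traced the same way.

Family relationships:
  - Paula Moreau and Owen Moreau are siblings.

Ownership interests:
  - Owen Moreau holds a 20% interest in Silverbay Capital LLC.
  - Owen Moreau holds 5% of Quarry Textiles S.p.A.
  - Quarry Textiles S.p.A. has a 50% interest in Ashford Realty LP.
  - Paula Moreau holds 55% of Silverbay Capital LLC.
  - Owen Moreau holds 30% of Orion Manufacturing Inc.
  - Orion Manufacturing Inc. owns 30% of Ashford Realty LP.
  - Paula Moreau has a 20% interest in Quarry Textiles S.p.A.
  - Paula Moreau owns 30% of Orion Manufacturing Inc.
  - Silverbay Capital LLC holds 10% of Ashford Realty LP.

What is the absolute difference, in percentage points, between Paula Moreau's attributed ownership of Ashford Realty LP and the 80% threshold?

By sibling attribution (R2), Paula Moreau is treated as also owning Owen Moreau's interest in Quarry Textiles S.p.A, giving 20% + 5% = 25%.
By sibling attribution (R2), Paula Moreau is treated as also owning Owen Moreau's interest in Orion Manufacturing Inc, giving 30% + 30% = 60%.
By sibling attribution (R2), Paula Moreau is treated as also owning Owen Moreau's interest in Silverbay Capital LLC, giving 55% + 20% = 75%.
Chain via Quarry Textiles S.p.A. (R3): 25% × 50% = 12.5% of Ashford Realty LP.
Chain via Orion Manufacturing Inc. (R3): 60% × 30% = 18% of Ashford Realty LP.
Chain via Silverbay Capital LLC (R3): 75% × 10% = 7.5% of Ashford Realty LP.
Aggregating (R1): 12.5% + 18% + 7.5% = 38%.
38% falls short of the 80% threshold by 42 percentage points.

42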